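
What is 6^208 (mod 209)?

158

6^1 ≡ 6 (mod 209)
6^2 ≡ 6^2 = 36 ≡ 36 (mod 209)
6^4 ≡ 36^2 = 1296 ≡ 42 (mod 209)
6^8 ≡ 42^2 = 1764 ≡ 92 (mod 209)
6^16 ≡ 92^2 = 8464 ≡ 104 (mod 209)
6^32 ≡ 104^2 = 10816 ≡ 157 (mod 209)
6^64 ≡ 157^2 = 24649 ≡ 196 (mod 209)
6^128 ≡ 196^2 = 38416 ≡ 169 (mod 209)
208 = 128 + 64 + 16 in binary powers of 2.
So 6^208 ≡ 169 · 196 · 104 ≡ 158 (mod 209).
Since 158 ≠ 1, base 6 is a Fermat witness: 209 is composite.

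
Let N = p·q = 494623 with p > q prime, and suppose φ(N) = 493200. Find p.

φ(n) = (p−1)(q−1) = n − (p+q) + 1, so p + q = 494623 − 493200 + 1 = 1424.
p and q are the roots of t² − 1424t + 494623 = 0.
Discriminant: 1424² − 4·494623 = 2027776 − 1978492 = 49284; √49284 = 222.
q = (1424 − 222)/2 = 601, p = (1424 + 222)/2 = 823.
Check: 601 · 823 = 494623.

823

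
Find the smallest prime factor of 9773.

29

9773 is odd.
Digit sum 26, not divisible by 3.
Ends in 3: not divisible by 5.
7: 9773 = 7·1396 + 1
11: 9773 = 11·888 + 5
13: 9773 = 13·751 + 10
17: 9773 = 17·574 + 15
19: 9773 = 19·514 + 7
23: 9773 = 23·424 + 21
29: 9773 = 29·337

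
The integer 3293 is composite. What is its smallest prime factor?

37

3293 is odd.
Digit sum 17, not divisible by 3.
Ends in 3: not divisible by 5.
7: 3293 = 7·470 + 3
11: 3293 = 11·299 + 4
13: 3293 = 13·253 + 4
17: 3293 = 17·193 + 12
19: 3293 = 19·173 + 6
23: 3293 = 23·143 + 4
29: 3293 = 29·113 + 16
31: 3293 = 31·106 + 7
37: 3293 = 37·89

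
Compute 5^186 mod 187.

5^1 ≡ 5 (mod 187)
5^2 ≡ 5^2 = 25 ≡ 25 (mod 187)
5^4 ≡ 25^2 = 625 ≡ 64 (mod 187)
5^8 ≡ 64^2 = 4096 ≡ 169 (mod 187)
5^16 ≡ 169^2 = 28561 ≡ 137 (mod 187)
5^32 ≡ 137^2 = 18769 ≡ 69 (mod 187)
5^64 ≡ 69^2 = 4761 ≡ 86 (mod 187)
5^128 ≡ 86^2 = 7396 ≡ 103 (mod 187)
186 = 128 + 32 + 16 + 8 + 2 in binary powers of 2.
So 5^186 ≡ 103 · 69 · 137 · 169 · 25 ≡ 60 (mod 187).
Since 60 ≠ 1, base 5 is a Fermat witness: 187 is composite.

60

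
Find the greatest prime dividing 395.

395 = 5 · 79
79 is prime.
So 395 = 5 · 79; the largest prime factor is 79.

79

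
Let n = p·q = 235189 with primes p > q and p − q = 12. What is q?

479

Since p = q + 12, we have 235189 = q(q + 12), so q² + 12q − 235189 = 0.
Discriminant: 12² + 4·235189 = 144 + 940756 = 940900; √940900 = 970.
q = (−12 + 970)/2 = 479, and p = q + 12 = 491.
Check: 479 · 491 = 235189.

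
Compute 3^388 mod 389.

1

3^1 ≡ 3 (mod 389)
3^2 ≡ 3^2 = 9 ≡ 9 (mod 389)
3^4 ≡ 9^2 = 81 ≡ 81 (mod 389)
3^8 ≡ 81^2 = 6561 ≡ 337 (mod 389)
3^16 ≡ 337^2 = 113569 ≡ 370 (mod 389)
3^32 ≡ 370^2 = 136900 ≡ 361 (mod 389)
3^64 ≡ 361^2 = 130321 ≡ 6 (mod 389)
3^128 ≡ 6^2 = 36 ≡ 36 (mod 389)
3^256 ≡ 36^2 = 1296 ≡ 129 (mod 389)
388 = 256 + 128 + 4 in binary powers of 2.
So 3^388 ≡ 129 · 36 · 81 ≡ 1 (mod 389).
Since the result is 1, base 3 gives no evidence that 389 is composite.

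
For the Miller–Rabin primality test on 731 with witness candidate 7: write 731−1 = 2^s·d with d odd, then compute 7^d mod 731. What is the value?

731 − 1 = 730 = 2^1 · 365, so d = 365.
7^1 ≡ 7 (mod 731)
7^2 ≡ 7^2 = 49 ≡ 49 (mod 731)
7^4 ≡ 49^2 = 2401 ≡ 208 (mod 731)
7^8 ≡ 208^2 = 43264 ≡ 135 (mod 731)
7^16 ≡ 135^2 = 18225 ≡ 681 (mod 731)
7^32 ≡ 681^2 = 463761 ≡ 307 (mod 731)
7^64 ≡ 307^2 = 94249 ≡ 681 (mod 731)
7^128 ≡ 681^2 = 463761 ≡ 307 (mod 731)
7^256 ≡ 307^2 = 94249 ≡ 681 (mod 731)
365 = 256 + 64 + 32 + 8 + 4 + 1 in binary powers of 2.
So 7^365 ≡ 681 · 681 · 307 · 135 · 208 · 7 ≡ 295 (mod 731).
Squaring chain: 295; never reaches −1, so base 7 is a Miller–Rabin witness that 731 is composite.

295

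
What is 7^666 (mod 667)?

7^1 ≡ 7 (mod 667)
7^2 ≡ 7^2 = 49 ≡ 49 (mod 667)
7^4 ≡ 49^2 = 2401 ≡ 400 (mod 667)
7^8 ≡ 400^2 = 160000 ≡ 587 (mod 667)
7^16 ≡ 587^2 = 344569 ≡ 397 (mod 667)
7^32 ≡ 397^2 = 157609 ≡ 197 (mod 667)
7^64 ≡ 197^2 = 38809 ≡ 123 (mod 667)
7^128 ≡ 123^2 = 15129 ≡ 455 (mod 667)
7^256 ≡ 455^2 = 207025 ≡ 255 (mod 667)
7^512 ≡ 255^2 = 65025 ≡ 326 (mod 667)
666 = 512 + 128 + 16 + 8 + 2 in binary powers of 2.
So 7^666 ≡ 326 · 455 · 397 · 587 · 49 ≡ 326 (mod 667).
Since 326 ≠ 1, base 7 is a Fermat witness: 667 is composite.

326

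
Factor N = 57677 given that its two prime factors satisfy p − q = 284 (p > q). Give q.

137

Since p = q + 284, we have 57677 = q(q + 284), so q² + 284q − 57677 = 0.
Discriminant: 284² + 4·57677 = 80656 + 230708 = 311364; √311364 = 558.
q = (−284 + 558)/2 = 137, and p = q + 284 = 421.
Check: 137 · 421 = 57677.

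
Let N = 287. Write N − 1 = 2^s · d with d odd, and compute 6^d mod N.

287 − 1 = 286 = 2^1 · 143, so d = 143.
6^1 ≡ 6 (mod 287)
6^2 ≡ 6^2 = 36 ≡ 36 (mod 287)
6^4 ≡ 36^2 = 1296 ≡ 148 (mod 287)
6^8 ≡ 148^2 = 21904 ≡ 92 (mod 287)
6^16 ≡ 92^2 = 8464 ≡ 141 (mod 287)
6^32 ≡ 141^2 = 19881 ≡ 78 (mod 287)
6^64 ≡ 78^2 = 6084 ≡ 57 (mod 287)
6^128 ≡ 57^2 = 3249 ≡ 92 (mod 287)
143 = 128 + 8 + 4 + 2 + 1 in binary powers of 2.
So 6^143 ≡ 92 · 92 · 148 · 36 · 6 ≡ 153 (mod 287).
Squaring chain: 153; never reaches −1, so base 6 is a Miller–Rabin witness that 287 is composite.

153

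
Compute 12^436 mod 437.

292

12^1 ≡ 12 (mod 437)
12^2 ≡ 12^2 = 144 ≡ 144 (mod 437)
12^4 ≡ 144^2 = 20736 ≡ 197 (mod 437)
12^8 ≡ 197^2 = 38809 ≡ 353 (mod 437)
12^16 ≡ 353^2 = 124609 ≡ 64 (mod 437)
12^32 ≡ 64^2 = 4096 ≡ 163 (mod 437)
12^64 ≡ 163^2 = 26569 ≡ 349 (mod 437)
12^128 ≡ 349^2 = 121801 ≡ 315 (mod 437)
12^256 ≡ 315^2 = 99225 ≡ 26 (mod 437)
436 = 256 + 128 + 32 + 16 + 4 in binary powers of 2.
So 12^436 ≡ 26 · 315 · 163 · 64 · 197 ≡ 292 (mod 437).
Since 292 ≠ 1, base 12 is a Fermat witness: 437 is composite.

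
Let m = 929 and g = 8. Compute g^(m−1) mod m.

8^1 ≡ 8 (mod 929)
8^2 ≡ 8^2 = 64 ≡ 64 (mod 929)
8^4 ≡ 64^2 = 4096 ≡ 380 (mod 929)
8^8 ≡ 380^2 = 144400 ≡ 405 (mod 929)
8^16 ≡ 405^2 = 164025 ≡ 521 (mod 929)
8^32 ≡ 521^2 = 271441 ≡ 173 (mod 929)
8^64 ≡ 173^2 = 29929 ≡ 201 (mod 929)
8^128 ≡ 201^2 = 40401 ≡ 454 (mod 929)
8^256 ≡ 454^2 = 206116 ≡ 807 (mod 929)
8^512 ≡ 807^2 = 651249 ≡ 20 (mod 929)
928 = 512 + 256 + 128 + 32 in binary powers of 2.
So 8^928 ≡ 20 · 807 · 454 · 173 ≡ 1 (mod 929).
Since the result is 1, base 8 gives no evidence that 929 is composite.

1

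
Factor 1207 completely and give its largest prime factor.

1207 = 17 · 71
71 is prime.
So 1207 = 17 · 71; the largest prime factor is 71.

71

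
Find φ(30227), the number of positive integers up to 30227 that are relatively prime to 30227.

29880

Factor: 30227 = 167 · 181.
φ(30227) = (167−1) · (181−1) = 166 · 180 = 29880.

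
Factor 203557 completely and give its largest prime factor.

71

203557 = 47 · 4331
4331 = 61 · 71
71 is prime.
So 203557 = 47 · 61 · 71; the largest prime factor is 71.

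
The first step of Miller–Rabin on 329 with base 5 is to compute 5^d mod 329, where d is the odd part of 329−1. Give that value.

45

329 − 1 = 328 = 2^3 · 41, so d = 41.
5^1 ≡ 5 (mod 329)
5^2 ≡ 5^2 = 25 ≡ 25 (mod 329)
5^4 ≡ 25^2 = 625 ≡ 296 (mod 329)
5^8 ≡ 296^2 = 87616 ≡ 102 (mod 329)
5^16 ≡ 102^2 = 10404 ≡ 205 (mod 329)
5^32 ≡ 205^2 = 42025 ≡ 242 (mod 329)
41 = 32 + 8 + 1 in binary powers of 2.
So 5^41 ≡ 242 · 102 · 5 ≡ 45 (mod 329).
Squaring chain: 45 → 51 → 298; never reaches −1, so base 5 is a Miller–Rabin witness that 329 is composite.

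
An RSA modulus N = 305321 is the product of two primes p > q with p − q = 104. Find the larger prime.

Since p = q + 104, we have 305321 = q(q + 104), so q² + 104q − 305321 = 0.
Discriminant: 104² + 4·305321 = 10816 + 1221284 = 1232100; √1232100 = 1110.
q = (−104 + 1110)/2 = 503, and p = q + 104 = 607.
Check: 503 · 607 = 305321.

607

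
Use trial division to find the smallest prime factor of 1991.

1991 is odd.
Digit sum 20, not divisible by 3.
Ends in 1: not divisible by 5.
7: 1991 = 7·284 + 3
11: 1991 = 11·181

11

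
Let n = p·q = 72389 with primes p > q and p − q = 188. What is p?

Since p = q + 188, we have 72389 = q(q + 188), so q² + 188q − 72389 = 0.
Discriminant: 188² + 4·72389 = 35344 + 289556 = 324900; √324900 = 570.
q = (−188 + 570)/2 = 191, and p = q + 188 = 379.
Check: 191 · 379 = 72389.

379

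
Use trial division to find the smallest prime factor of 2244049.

29

2244049 is odd.
Digit sum 25, not divisible by 3.
Ends in 9: not divisible by 5.
7: 2244049 = 7·320578 + 3
11: 2244049 = 11·204004 + 5
13: 2244049 = 13·172619 + 2
17: 2244049 = 17·132002 + 15
19: 2244049 = 19·118107 + 16
23: 2244049 = 23·97567 + 8
29: 2244049 = 29·77381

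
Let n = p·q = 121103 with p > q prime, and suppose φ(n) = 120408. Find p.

349

φ(n) = (p−1)(q−1) = n − (p+q) + 1, so p + q = 121103 − 120408 + 1 = 696.
p and q are the roots of t² − 696t + 121103 = 0.
Discriminant: 696² − 4·121103 = 484416 − 484412 = 4; √4 = 2.
q = (696 − 2)/2 = 347, p = (696 + 2)/2 = 349.
Check: 347 · 349 = 121103.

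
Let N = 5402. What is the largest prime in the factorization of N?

5402 = 2 · 2701
2701 = 37 · 73
73 is prime.
So 5402 = 2 · 37 · 73; the largest prime factor is 73.

73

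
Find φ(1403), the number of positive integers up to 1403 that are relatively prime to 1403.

Factor: 1403 = 23 · 61.
φ(1403) = (23−1) · (61−1) = 22 · 60 = 1320.

1320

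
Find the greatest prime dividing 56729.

71

56729 = 17 · 3337
3337 = 47 · 71
71 is prime.
So 56729 = 17 · 47 · 71; the largest prime factor is 71.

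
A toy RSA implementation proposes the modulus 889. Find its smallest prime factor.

7

889 is odd.
Digit sum 25, not divisible by 3.
Ends in 9: not divisible by 5.
7: 889 = 7·127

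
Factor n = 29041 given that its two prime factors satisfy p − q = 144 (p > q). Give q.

Since p = q + 144, we have 29041 = q(q + 144), so q² + 144q − 29041 = 0.
Discriminant: 144² + 4·29041 = 20736 + 116164 = 136900; √136900 = 370.
q = (−144 + 370)/2 = 113, and p = q + 144 = 257.
Check: 113 · 257 = 29041.

113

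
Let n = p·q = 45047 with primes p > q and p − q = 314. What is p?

Since p = q + 314, we have 45047 = q(q + 314), so q² + 314q − 45047 = 0.
Discriminant: 314² + 4·45047 = 98596 + 180188 = 278784; √278784 = 528.
q = (−314 + 528)/2 = 107, and p = q + 314 = 421.
Check: 107 · 421 = 45047.

421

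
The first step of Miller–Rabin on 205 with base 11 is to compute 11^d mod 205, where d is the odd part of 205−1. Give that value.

205 − 1 = 204 = 2^2 · 51, so d = 51.
11^1 ≡ 11 (mod 205)
11^2 ≡ 11^2 = 121 ≡ 121 (mod 205)
11^4 ≡ 121^2 = 14641 ≡ 86 (mod 205)
11^8 ≡ 86^2 = 7396 ≡ 16 (mod 205)
11^16 ≡ 16^2 = 256 ≡ 51 (mod 205)
11^32 ≡ 51^2 = 2601 ≡ 141 (mod 205)
51 = 32 + 16 + 2 + 1 in binary powers of 2.
So 11^51 ≡ 141 · 51 · 121 · 11 ≡ 181 (mod 205).
Squaring chain: 181 → 166; never reaches −1, so base 11 is a Miller–Rabin witness that 205 is composite.

181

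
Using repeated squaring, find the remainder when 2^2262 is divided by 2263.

1833

2^1 ≡ 2 (mod 2263)
2^2 ≡ 2^2 = 4 ≡ 4 (mod 2263)
2^4 ≡ 4^2 = 16 ≡ 16 (mod 2263)
2^8 ≡ 16^2 = 256 ≡ 256 (mod 2263)
2^16 ≡ 256^2 = 65536 ≡ 2172 (mod 2263)
2^32 ≡ 2172^2 = 4717584 ≡ 1492 (mod 2263)
2^64 ≡ 1492^2 = 2226064 ≡ 1535 (mod 2263)
2^128 ≡ 1535^2 = 2356225 ≡ 442 (mod 2263)
2^256 ≡ 442^2 = 195364 ≡ 746 (mod 2263)
2^512 ≡ 746^2 = 556516 ≡ 2081 (mod 2263)
2^1024 ≡ 2081^2 = 4330561 ≡ 1442 (mod 2263)
2^2048 ≡ 1442^2 = 2079364 ≡ 1930 (mod 2263)
2262 = 2048 + 128 + 64 + 16 + 4 + 2 in binary powers of 2.
So 2^2262 ≡ 1930 · 442 · 1535 · 2172 · 16 · 4 ≡ 1833 (mod 2263).
Since 1833 ≠ 1, base 2 is a Fermat witness: 2263 is composite.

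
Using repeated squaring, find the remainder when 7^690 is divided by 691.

1

7^1 ≡ 7 (mod 691)
7^2 ≡ 7^2 = 49 ≡ 49 (mod 691)
7^4 ≡ 49^2 = 2401 ≡ 328 (mod 691)
7^8 ≡ 328^2 = 107584 ≡ 479 (mod 691)
7^16 ≡ 479^2 = 229441 ≡ 29 (mod 691)
7^32 ≡ 29^2 = 841 ≡ 150 (mod 691)
7^64 ≡ 150^2 = 22500 ≡ 388 (mod 691)
7^128 ≡ 388^2 = 150544 ≡ 597 (mod 691)
7^256 ≡ 597^2 = 356409 ≡ 544 (mod 691)
7^512 ≡ 544^2 = 295936 ≡ 188 (mod 691)
690 = 512 + 128 + 32 + 16 + 2 in binary powers of 2.
So 7^690 ≡ 188 · 597 · 150 · 29 · 49 ≡ 1 (mod 691).
Since the result is 1, base 7 gives no evidence that 691 is composite.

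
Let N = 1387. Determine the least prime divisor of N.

1387 is odd.
Digit sum 19, not divisible by 3.
Ends in 7: not divisible by 5.
7: 1387 = 7·198 + 1
11: 1387 = 11·126 + 1
13: 1387 = 13·106 + 9
17: 1387 = 17·81 + 10
19: 1387 = 19·73

19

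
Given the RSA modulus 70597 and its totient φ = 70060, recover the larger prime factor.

φ(n) = (p−1)(q−1) = n − (p+q) + 1, so p + q = 70597 − 70060 + 1 = 538.
p and q are the roots of t² − 538t + 70597 = 0.
Discriminant: 538² − 4·70597 = 289444 − 282388 = 7056; √7056 = 84.
q = (538 − 84)/2 = 227, p = (538 + 84)/2 = 311.
Check: 227 · 311 = 70597.

311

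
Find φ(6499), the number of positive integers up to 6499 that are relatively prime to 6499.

Factor: 6499 = 67 · 97.
φ(6499) = (67−1) · (97−1) = 66 · 96 = 6336.

6336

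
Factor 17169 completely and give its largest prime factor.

97

17169 = 3 · 5723
5723 = 59 · 97
97 is prime.
So 17169 = 3 · 59 · 97; the largest prime factor is 97.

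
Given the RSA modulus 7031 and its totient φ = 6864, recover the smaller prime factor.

φ(n) = (p−1)(q−1) = n − (p+q) + 1, so p + q = 7031 − 6864 + 1 = 168.
p and q are the roots of t² − 168t + 7031 = 0.
Discriminant: 168² − 4·7031 = 28224 − 28124 = 100; √100 = 10.
q = (168 − 10)/2 = 79, p = (168 + 10)/2 = 89.
Check: 79 · 89 = 7031.

79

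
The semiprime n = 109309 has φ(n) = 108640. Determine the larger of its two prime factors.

389

φ(n) = (p−1)(q−1) = n − (p+q) + 1, so p + q = 109309 − 108640 + 1 = 670.
p and q are the roots of t² − 670t + 109309 = 0.
Discriminant: 670² − 4·109309 = 448900 − 437236 = 11664; √11664 = 108.
q = (670 − 108)/2 = 281, p = (670 + 108)/2 = 389.
Check: 281 · 389 = 109309.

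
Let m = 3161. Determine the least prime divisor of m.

3161 is odd.
Digit sum 11, not divisible by 3.
Ends in 1: not divisible by 5.
7: 3161 = 7·451 + 4
11: 3161 = 11·287 + 4
13: 3161 = 13·243 + 2
17: 3161 = 17·185 + 16
19: 3161 = 19·166 + 7
23: 3161 = 23·137 + 10
29: 3161 = 29·109

29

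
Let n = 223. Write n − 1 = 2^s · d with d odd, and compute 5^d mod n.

222

223 − 1 = 222 = 2^1 · 111, so d = 111.
5^1 ≡ 5 (mod 223)
5^2 ≡ 5^2 = 25 ≡ 25 (mod 223)
5^4 ≡ 25^2 = 625 ≡ 179 (mod 223)
5^8 ≡ 179^2 = 32041 ≡ 152 (mod 223)
5^16 ≡ 152^2 = 23104 ≡ 135 (mod 223)
5^32 ≡ 135^2 = 18225 ≡ 162 (mod 223)
5^64 ≡ 162^2 = 26244 ≡ 153 (mod 223)
111 = 64 + 32 + 8 + 4 + 2 + 1 in binary powers of 2.
So 5^111 ≡ 153 · 162 · 152 · 179 · 25 · 5 ≡ 222 (mod 223).
Since 5^d ≡ 222 (mod 223), base 5 does not prove 223 composite.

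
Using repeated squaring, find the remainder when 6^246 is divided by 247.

64

6^1 ≡ 6 (mod 247)
6^2 ≡ 6^2 = 36 ≡ 36 (mod 247)
6^4 ≡ 36^2 = 1296 ≡ 61 (mod 247)
6^8 ≡ 61^2 = 3721 ≡ 16 (mod 247)
6^16 ≡ 16^2 = 256 ≡ 9 (mod 247)
6^32 ≡ 9^2 = 81 ≡ 81 (mod 247)
6^64 ≡ 81^2 = 6561 ≡ 139 (mod 247)
6^128 ≡ 139^2 = 19321 ≡ 55 (mod 247)
246 = 128 + 64 + 32 + 16 + 4 + 2 in binary powers of 2.
So 6^246 ≡ 55 · 139 · 81 · 9 · 61 · 36 ≡ 64 (mod 247).
Since 64 ≠ 1, base 6 is a Fermat witness: 247 is composite.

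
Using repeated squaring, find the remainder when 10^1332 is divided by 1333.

10^1 ≡ 10 (mod 1333)
10^2 ≡ 10^2 = 100 ≡ 100 (mod 1333)
10^4 ≡ 100^2 = 10000 ≡ 669 (mod 1333)
10^8 ≡ 669^2 = 447561 ≡ 1006 (mod 1333)
10^16 ≡ 1006^2 = 1012036 ≡ 289 (mod 1333)
10^32 ≡ 289^2 = 83521 ≡ 875 (mod 1333)
10^64 ≡ 875^2 = 765625 ≡ 483 (mod 1333)
10^128 ≡ 483^2 = 233289 ≡ 14 (mod 1333)
10^256 ≡ 14^2 = 196 ≡ 196 (mod 1333)
10^512 ≡ 196^2 = 38416 ≡ 1092 (mod 1333)
10^1024 ≡ 1092^2 = 1192464 ≡ 762 (mod 1333)
1332 = 1024 + 256 + 32 + 16 + 4 in binary powers of 2.
So 10^1332 ≡ 762 · 196 · 875 · 289 · 669 ≡ 686 (mod 1333).
Since 686 ≠ 1, base 10 is a Fermat witness: 1333 is composite.

686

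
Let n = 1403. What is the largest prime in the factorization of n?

61

1403 = 23 · 61
61 is prime.
So 1403 = 23 · 61; the largest prime factor is 61.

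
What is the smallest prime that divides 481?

481 is odd.
Digit sum 13, not divisible by 3.
Ends in 1: not divisible by 5.
7: 481 = 7·68 + 5
11: 481 = 11·43 + 8
13: 481 = 13·37

13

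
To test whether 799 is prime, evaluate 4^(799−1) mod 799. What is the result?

747

4^1 ≡ 4 (mod 799)
4^2 ≡ 4^2 = 16 ≡ 16 (mod 799)
4^4 ≡ 16^2 = 256 ≡ 256 (mod 799)
4^8 ≡ 256^2 = 65536 ≡ 18 (mod 799)
4^16 ≡ 18^2 = 324 ≡ 324 (mod 799)
4^32 ≡ 324^2 = 104976 ≡ 307 (mod 799)
4^64 ≡ 307^2 = 94249 ≡ 766 (mod 799)
4^128 ≡ 766^2 = 586756 ≡ 290 (mod 799)
4^256 ≡ 290^2 = 84100 ≡ 205 (mod 799)
4^512 ≡ 205^2 = 42025 ≡ 477 (mod 799)
798 = 512 + 256 + 16 + 8 + 4 + 2 in binary powers of 2.
So 4^798 ≡ 477 · 205 · 324 · 18 · 256 · 16 ≡ 747 (mod 799).
Since 747 ≠ 1, base 4 is a Fermat witness: 799 is composite.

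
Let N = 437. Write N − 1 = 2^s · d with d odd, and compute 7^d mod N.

102

437 − 1 = 436 = 2^2 · 109, so d = 109.
7^1 ≡ 7 (mod 437)
7^2 ≡ 7^2 = 49 ≡ 49 (mod 437)
7^4 ≡ 49^2 = 2401 ≡ 216 (mod 437)
7^8 ≡ 216^2 = 46656 ≡ 334 (mod 437)
7^16 ≡ 334^2 = 111556 ≡ 121 (mod 437)
7^32 ≡ 121^2 = 14641 ≡ 220 (mod 437)
7^64 ≡ 220^2 = 48400 ≡ 330 (mod 437)
109 = 64 + 32 + 8 + 4 + 1 in binary powers of 2.
So 7^109 ≡ 330 · 220 · 334 · 216 · 7 ≡ 102 (mod 437).
Squaring chain: 102 → 353; never reaches −1, so base 7 is a Miller–Rabin witness that 437 is composite.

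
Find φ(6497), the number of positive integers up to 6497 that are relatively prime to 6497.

Factor: 6497 = 73 · 89.
φ(6497) = (73−1) · (89−1) = 72 · 88 = 6336.

6336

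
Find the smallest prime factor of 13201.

43

13201 is odd.
Digit sum 7, not divisible by 3.
Ends in 1: not divisible by 5.
7: 13201 = 7·1885 + 6
11: 13201 = 11·1200 + 1
13: 13201 = 13·1015 + 6
17: 13201 = 17·776 + 9
19: 13201 = 19·694 + 15
23: 13201 = 23·573 + 22
29: 13201 = 29·455 + 6
31: 13201 = 31·425 + 26
37: 13201 = 37·356 + 29
41: 13201 = 41·321 + 40
43: 13201 = 43·307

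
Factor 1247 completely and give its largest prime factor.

43

1247 = 29 · 43
43 is prime.
So 1247 = 29 · 43; the largest prime factor is 43.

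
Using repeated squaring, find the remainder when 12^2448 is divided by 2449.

12^1 ≡ 12 (mod 2449)
12^2 ≡ 12^2 = 144 ≡ 144 (mod 2449)
12^4 ≡ 144^2 = 20736 ≡ 1144 (mod 2449)
12^8 ≡ 1144^2 = 1308736 ≡ 970 (mod 2449)
12^16 ≡ 970^2 = 940900 ≡ 484 (mod 2449)
12^32 ≡ 484^2 = 234256 ≡ 1601 (mod 2449)
12^64 ≡ 1601^2 = 2563201 ≡ 1547 (mod 2449)
12^128 ≡ 1547^2 = 2393209 ≡ 536 (mod 2449)
12^256 ≡ 536^2 = 287296 ≡ 763 (mod 2449)
12^512 ≡ 763^2 = 582169 ≡ 1756 (mod 2449)
12^1024 ≡ 1756^2 = 3083536 ≡ 245 (mod 2449)
12^2048 ≡ 245^2 = 60025 ≡ 1249 (mod 2449)
2448 = 2048 + 256 + 128 + 16 in binary powers of 2.
So 12^2448 ≡ 1249 · 763 · 536 · 484 ≡ 907 (mod 2449).
Since 907 ≠ 1, base 12 is a Fermat witness: 2449 is composite.

907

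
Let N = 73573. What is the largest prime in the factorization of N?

59

73573 = 29 · 2537
2537 = 43 · 59
59 is prime.
So 73573 = 29 · 43 · 59; the largest prime factor is 59.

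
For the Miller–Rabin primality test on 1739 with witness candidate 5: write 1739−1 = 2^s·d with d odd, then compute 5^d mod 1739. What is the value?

609

1739 − 1 = 1738 = 2^1 · 869, so d = 869.
5^1 ≡ 5 (mod 1739)
5^2 ≡ 5^2 = 25 ≡ 25 (mod 1739)
5^4 ≡ 25^2 = 625 ≡ 625 (mod 1739)
5^8 ≡ 625^2 = 390625 ≡ 1089 (mod 1739)
5^16 ≡ 1089^2 = 1185921 ≡ 1662 (mod 1739)
5^32 ≡ 1662^2 = 2762244 ≡ 712 (mod 1739)
5^64 ≡ 712^2 = 506944 ≡ 895 (mod 1739)
5^128 ≡ 895^2 = 801025 ≡ 1085 (mod 1739)
5^256 ≡ 1085^2 = 1177225 ≡ 1661 (mod 1739)
5^512 ≡ 1661^2 = 2758921 ≡ 867 (mod 1739)
869 = 512 + 256 + 64 + 32 + 4 + 1 in binary powers of 2.
So 5^869 ≡ 867 · 1661 · 895 · 712 · 625 · 5 ≡ 609 (mod 1739).
Squaring chain: 609; never reaches −1, so base 5 is a Miller–Rabin witness that 1739 is composite.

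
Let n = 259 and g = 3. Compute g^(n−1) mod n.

211

3^1 ≡ 3 (mod 259)
3^2 ≡ 3^2 = 9 ≡ 9 (mod 259)
3^4 ≡ 9^2 = 81 ≡ 81 (mod 259)
3^8 ≡ 81^2 = 6561 ≡ 86 (mod 259)
3^16 ≡ 86^2 = 7396 ≡ 144 (mod 259)
3^32 ≡ 144^2 = 20736 ≡ 16 (mod 259)
3^64 ≡ 16^2 = 256 ≡ 256 (mod 259)
3^128 ≡ 256^2 = 65536 ≡ 9 (mod 259)
3^256 ≡ 9^2 = 81 ≡ 81 (mod 259)
258 = 256 + 2 in binary powers of 2.
So 3^258 ≡ 81 · 9 ≡ 211 (mod 259).
Since 211 ≠ 1, base 3 is a Fermat witness: 259 is composite.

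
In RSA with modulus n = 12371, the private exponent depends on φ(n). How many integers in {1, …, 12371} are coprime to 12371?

12144

Factor: 12371 = 89 · 139.
φ(12371) = (89−1) · (139−1) = 88 · 138 = 12144.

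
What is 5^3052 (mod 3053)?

522

5^1 ≡ 5 (mod 3053)
5^2 ≡ 5^2 = 25 ≡ 25 (mod 3053)
5^4 ≡ 25^2 = 625 ≡ 625 (mod 3053)
5^8 ≡ 625^2 = 390625 ≡ 2894 (mod 3053)
5^16 ≡ 2894^2 = 8375236 ≡ 857 (mod 3053)
5^32 ≡ 857^2 = 734449 ≡ 1729 (mod 3053)
5^64 ≡ 1729^2 = 2989441 ≡ 554 (mod 3053)
5^128 ≡ 554^2 = 306916 ≡ 1616 (mod 3053)
5^256 ≡ 1616^2 = 2611456 ≡ 1141 (mod 3053)
5^512 ≡ 1141^2 = 1301881 ≡ 1303 (mod 3053)
5^1024 ≡ 1303^2 = 1697809 ≡ 341 (mod 3053)
5^2048 ≡ 341^2 = 116281 ≡ 267 (mod 3053)
3052 = 2048 + 512 + 256 + 128 + 64 + 32 + 8 + 4 in binary powers of 2.
So 5^3052 ≡ 267 · 1303 · 1141 · 1616 · 554 · 1729 · 2894 · 625 ≡ 522 (mod 3053).
Since 522 ≠ 1, base 5 is a Fermat witness: 3053 is composite.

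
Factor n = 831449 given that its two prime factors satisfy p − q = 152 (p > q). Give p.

991

Since p = q + 152, we have 831449 = q(q + 152), so q² + 152q − 831449 = 0.
Discriminant: 152² + 4·831449 = 23104 + 3325796 = 3348900; √3348900 = 1830.
q = (−152 + 1830)/2 = 839, and p = q + 152 = 991.
Check: 839 · 991 = 831449.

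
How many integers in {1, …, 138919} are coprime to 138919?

123840

Factor: 138919 = 11 · 73 · 173.
φ(138919) = (11−1) · (73−1) · (173−1) = 10 · 72 · 172 = 123840.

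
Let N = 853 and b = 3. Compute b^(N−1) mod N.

3^1 ≡ 3 (mod 853)
3^2 ≡ 3^2 = 9 ≡ 9 (mod 853)
3^4 ≡ 9^2 = 81 ≡ 81 (mod 853)
3^8 ≡ 81^2 = 6561 ≡ 590 (mod 853)
3^16 ≡ 590^2 = 348100 ≡ 76 (mod 853)
3^32 ≡ 76^2 = 5776 ≡ 658 (mod 853)
3^64 ≡ 658^2 = 432964 ≡ 493 (mod 853)
3^128 ≡ 493^2 = 243049 ≡ 797 (mod 853)
3^256 ≡ 797^2 = 635209 ≡ 577 (mod 853)
3^512 ≡ 577^2 = 332929 ≡ 259 (mod 853)
852 = 512 + 256 + 64 + 16 + 4 in binary powers of 2.
So 3^852 ≡ 259 · 577 · 493 · 76 · 81 ≡ 1 (mod 853).
Since the result is 1, base 3 gives no evidence that 853 is composite.

1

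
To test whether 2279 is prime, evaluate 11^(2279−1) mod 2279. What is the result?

11^1 ≡ 11 (mod 2279)
11^2 ≡ 11^2 = 121 ≡ 121 (mod 2279)
11^4 ≡ 121^2 = 14641 ≡ 967 (mod 2279)
11^8 ≡ 967^2 = 935089 ≡ 699 (mod 2279)
11^16 ≡ 699^2 = 488601 ≡ 895 (mod 2279)
11^32 ≡ 895^2 = 801025 ≡ 1096 (mod 2279)
11^64 ≡ 1096^2 = 1201216 ≡ 183 (mod 2279)
11^128 ≡ 183^2 = 33489 ≡ 1583 (mod 2279)
11^256 ≡ 1583^2 = 2505889 ≡ 1268 (mod 2279)
11^512 ≡ 1268^2 = 1607824 ≡ 1129 (mod 2279)
11^1024 ≡ 1129^2 = 1274641 ≡ 680 (mod 2279)
11^2048 ≡ 680^2 = 462400 ≡ 2042 (mod 2279)
2278 = 2048 + 128 + 64 + 32 + 4 + 2 in binary powers of 2.
So 11^2278 ≡ 2042 · 1583 · 183 · 1096 · 967 · 121 ≡ 471 (mod 2279).
Since 471 ≠ 1, base 11 is a Fermat witness: 2279 is composite.

471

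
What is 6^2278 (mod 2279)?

6^1 ≡ 6 (mod 2279)
6^2 ≡ 6^2 = 36 ≡ 36 (mod 2279)
6^4 ≡ 36^2 = 1296 ≡ 1296 (mod 2279)
6^8 ≡ 1296^2 = 1679616 ≡ 2272 (mod 2279)
6^16 ≡ 2272^2 = 5161984 ≡ 49 (mod 2279)
6^32 ≡ 49^2 = 2401 ≡ 122 (mod 2279)
6^64 ≡ 122^2 = 14884 ≡ 1210 (mod 2279)
6^128 ≡ 1210^2 = 1464100 ≡ 982 (mod 2279)
6^256 ≡ 982^2 = 964324 ≡ 307 (mod 2279)
6^512 ≡ 307^2 = 94249 ≡ 810 (mod 2279)
6^1024 ≡ 810^2 = 656100 ≡ 2027 (mod 2279)
6^2048 ≡ 2027^2 = 4108729 ≡ 1971 (mod 2279)
2278 = 2048 + 128 + 64 + 32 + 4 + 2 in binary powers of 2.
So 6^2278 ≡ 1971 · 982 · 1210 · 122 · 1296 · 36 ≡ 49 (mod 2279).
Since 49 ≠ 1, base 6 is a Fermat witness: 2279 is composite.

49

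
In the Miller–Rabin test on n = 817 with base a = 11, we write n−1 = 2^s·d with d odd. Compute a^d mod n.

817 − 1 = 816 = 2^4 · 51, so d = 51.
11^1 ≡ 11 (mod 817)
11^2 ≡ 11^2 = 121 ≡ 121 (mod 817)
11^4 ≡ 121^2 = 14641 ≡ 752 (mod 817)
11^8 ≡ 752^2 = 565504 ≡ 140 (mod 817)
11^16 ≡ 140^2 = 19600 ≡ 809 (mod 817)
11^32 ≡ 809^2 = 654481 ≡ 64 (mod 817)
51 = 32 + 16 + 2 + 1 in binary powers of 2.
So 11^51 ≡ 64 · 809 · 121 · 11 ≡ 723 (mod 817).
Squaring chain: 723 → 666 → 742 → 723; never reaches −1, so base 11 is a Miller–Rabin witness that 817 is composite.

723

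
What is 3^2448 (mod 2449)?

283

3^1 ≡ 3 (mod 2449)
3^2 ≡ 3^2 = 9 ≡ 9 (mod 2449)
3^4 ≡ 9^2 = 81 ≡ 81 (mod 2449)
3^8 ≡ 81^2 = 6561 ≡ 1663 (mod 2449)
3^16 ≡ 1663^2 = 2765569 ≡ 648 (mod 2449)
3^32 ≡ 648^2 = 419904 ≡ 1125 (mod 2449)
3^64 ≡ 1125^2 = 1265625 ≡ 1941 (mod 2449)
3^128 ≡ 1941^2 = 3767481 ≡ 919 (mod 2449)
3^256 ≡ 919^2 = 844561 ≡ 2105 (mod 2449)
3^512 ≡ 2105^2 = 4431025 ≡ 784 (mod 2449)
3^1024 ≡ 784^2 = 614656 ≡ 2406 (mod 2449)
3^2048 ≡ 2406^2 = 5788836 ≡ 1849 (mod 2449)
2448 = 2048 + 256 + 128 + 16 in binary powers of 2.
So 3^2448 ≡ 1849 · 2105 · 919 · 648 ≡ 283 (mod 2449).
Since 283 ≠ 1, base 3 is a Fermat witness: 2449 is composite.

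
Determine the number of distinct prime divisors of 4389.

4

4389 = 3 · 1463
1463 = 7 · 209
209 = 11 · 19
4389 = 3 · 7 · 11 · 19, which has 4 distinct prime factors.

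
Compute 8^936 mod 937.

1

8^1 ≡ 8 (mod 937)
8^2 ≡ 8^2 = 64 ≡ 64 (mod 937)
8^4 ≡ 64^2 = 4096 ≡ 348 (mod 937)
8^8 ≡ 348^2 = 121104 ≡ 231 (mod 937)
8^16 ≡ 231^2 = 53361 ≡ 889 (mod 937)
8^32 ≡ 889^2 = 790321 ≡ 430 (mod 937)
8^64 ≡ 430^2 = 184900 ≡ 311 (mod 937)
8^128 ≡ 311^2 = 96721 ≡ 210 (mod 937)
8^256 ≡ 210^2 = 44100 ≡ 61 (mod 937)
8^512 ≡ 61^2 = 3721 ≡ 910 (mod 937)
936 = 512 + 256 + 128 + 32 + 8 in binary powers of 2.
So 8^936 ≡ 910 · 61 · 210 · 430 · 231 ≡ 1 (mod 937).
Since the result is 1, base 8 gives no evidence that 937 is composite.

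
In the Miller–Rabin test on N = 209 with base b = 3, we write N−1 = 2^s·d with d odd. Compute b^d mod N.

71

209 − 1 = 208 = 2^4 · 13, so d = 13.
3^1 ≡ 3 (mod 209)
3^2 ≡ 3^2 = 9 ≡ 9 (mod 209)
3^4 ≡ 9^2 = 81 ≡ 81 (mod 209)
3^8 ≡ 81^2 = 6561 ≡ 82 (mod 209)
13 = 8 + 4 + 1 in binary powers of 2.
So 3^13 ≡ 82 · 81 · 3 ≡ 71 (mod 209).
Squaring chain: 71 → 25 → 207 → 4; never reaches −1, so base 3 is a Miller–Rabin witness that 209 is composite.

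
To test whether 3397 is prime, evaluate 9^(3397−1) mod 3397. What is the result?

9^1 ≡ 9 (mod 3397)
9^2 ≡ 9^2 = 81 ≡ 81 (mod 3397)
9^4 ≡ 81^2 = 6561 ≡ 3164 (mod 3397)
9^8 ≡ 3164^2 = 10010896 ≡ 3334 (mod 3397)
9^16 ≡ 3334^2 = 11115556 ≡ 572 (mod 3397)
9^32 ≡ 572^2 = 327184 ≡ 1072 (mod 3397)
9^64 ≡ 1072^2 = 1149184 ≡ 998 (mod 3397)
9^128 ≡ 998^2 = 996004 ≡ 683 (mod 3397)
9^256 ≡ 683^2 = 466489 ≡ 1100 (mod 3397)
9^512 ≡ 1100^2 = 1210000 ≡ 668 (mod 3397)
9^1024 ≡ 668^2 = 446224 ≡ 1217 (mod 3397)
9^2048 ≡ 1217^2 = 1481089 ≡ 3394 (mod 3397)
3396 = 2048 + 1024 + 256 + 64 + 4 in binary powers of 2.
So 9^3396 ≡ 3394 · 1217 · 1100 · 998 · 3164 ≡ 97 (mod 3397).
Since 97 ≠ 1, base 9 is a Fermat witness: 3397 is composite.

97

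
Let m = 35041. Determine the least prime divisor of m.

67

35041 is odd.
Digit sum 13, not divisible by 3.
Ends in 1: not divisible by 5.
7: 35041 = 7·5005 + 6
11: 35041 = 11·3185 + 6
13: 35041 = 13·2695 + 6
17: 35041 = 17·2061 + 4
19: 35041 = 19·1844 + 5
23: 35041 = 23·1523 + 12
29: 35041 = 29·1208 + 9
31: 35041 = 31·1130 + 11
37: 35041 = 37·947 + 2
41: 35041 = 41·854 + 27
43: 35041 = 43·814 + 39
47: 35041 = 47·745 + 26
53: 35041 = 53·661 + 8
59: 35041 = 59·593 + 54
61: 35041 = 61·574 + 27
67: 35041 = 67·523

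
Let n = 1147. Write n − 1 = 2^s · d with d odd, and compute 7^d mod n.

1147 − 1 = 1146 = 2^1 · 573, so d = 573.
7^1 ≡ 7 (mod 1147)
7^2 ≡ 7^2 = 49 ≡ 49 (mod 1147)
7^4 ≡ 49^2 = 2401 ≡ 107 (mod 1147)
7^8 ≡ 107^2 = 11449 ≡ 1126 (mod 1147)
7^16 ≡ 1126^2 = 1267876 ≡ 441 (mod 1147)
7^32 ≡ 441^2 = 194481 ≡ 638 (mod 1147)
7^64 ≡ 638^2 = 407044 ≡ 1006 (mod 1147)
7^128 ≡ 1006^2 = 1012036 ≡ 382 (mod 1147)
7^256 ≡ 382^2 = 145924 ≡ 255 (mod 1147)
7^512 ≡ 255^2 = 65025 ≡ 793 (mod 1147)
573 = 512 + 32 + 16 + 8 + 4 + 1 in binary powers of 2.
So 7^573 ≡ 793 · 638 · 441 · 1126 · 107 · 7 ≡ 1025 (mod 1147).
Squaring chain: 1025; never reaches −1, so base 7 is a Miller–Rabin witness that 1147 is composite.

1025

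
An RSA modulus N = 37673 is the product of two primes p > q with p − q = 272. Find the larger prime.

373

Since p = q + 272, we have 37673 = q(q + 272), so q² + 272q − 37673 = 0.
Discriminant: 272² + 4·37673 = 73984 + 150692 = 224676; √224676 = 474.
q = (−272 + 474)/2 = 101, and p = q + 272 = 373.
Check: 101 · 373 = 37673.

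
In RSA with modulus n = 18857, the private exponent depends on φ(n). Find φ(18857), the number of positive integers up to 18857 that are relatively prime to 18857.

18576

Factor: 18857 = 109 · 173.
φ(18857) = (109−1) · (173−1) = 108 · 172 = 18576.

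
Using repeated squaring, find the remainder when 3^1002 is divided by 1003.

3^1 ≡ 3 (mod 1003)
3^2 ≡ 3^2 = 9 ≡ 9 (mod 1003)
3^4 ≡ 9^2 = 81 ≡ 81 (mod 1003)
3^8 ≡ 81^2 = 6561 ≡ 543 (mod 1003)
3^16 ≡ 543^2 = 294849 ≡ 970 (mod 1003)
3^32 ≡ 970^2 = 940900 ≡ 86 (mod 1003)
3^64 ≡ 86^2 = 7396 ≡ 375 (mod 1003)
3^128 ≡ 375^2 = 140625 ≡ 205 (mod 1003)
3^256 ≡ 205^2 = 42025 ≡ 902 (mod 1003)
3^512 ≡ 902^2 = 813604 ≡ 171 (mod 1003)
1002 = 512 + 256 + 128 + 64 + 32 + 8 + 2 in binary powers of 2.
So 3^1002 ≡ 171 · 902 · 205 · 375 · 86 · 543 · 9 ≡ 144 (mod 1003).
Since 144 ≠ 1, base 3 is a Fermat witness: 1003 is composite.

144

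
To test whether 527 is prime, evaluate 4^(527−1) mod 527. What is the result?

4^1 ≡ 4 (mod 527)
4^2 ≡ 4^2 = 16 ≡ 16 (mod 527)
4^4 ≡ 16^2 = 256 ≡ 256 (mod 527)
4^8 ≡ 256^2 = 65536 ≡ 188 (mod 527)
4^16 ≡ 188^2 = 35344 ≡ 35 (mod 527)
4^32 ≡ 35^2 = 1225 ≡ 171 (mod 527)
4^64 ≡ 171^2 = 29241 ≡ 256 (mod 527)
4^128 ≡ 256^2 = 65536 ≡ 188 (mod 527)
4^256 ≡ 188^2 = 35344 ≡ 35 (mod 527)
4^512 ≡ 35^2 = 1225 ≡ 171 (mod 527)
526 = 512 + 8 + 4 + 2 in binary powers of 2.
So 4^526 ≡ 171 · 188 · 256 · 16 ≡ 407 (mod 527).
Since 407 ≠ 1, base 4 is a Fermat witness: 527 is composite.

407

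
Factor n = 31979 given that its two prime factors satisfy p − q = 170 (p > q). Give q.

113

Since p = q + 170, we have 31979 = q(q + 170), so q² + 170q − 31979 = 0.
Discriminant: 170² + 4·31979 = 28900 + 127916 = 156816; √156816 = 396.
q = (−170 + 396)/2 = 113, and p = q + 170 = 283.
Check: 113 · 283 = 31979.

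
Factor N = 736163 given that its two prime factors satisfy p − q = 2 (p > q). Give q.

857

Since p = q + 2, we have 736163 = q(q + 2), so q² + 2q − 736163 = 0.
Discriminant: 2² + 4·736163 = 4 + 2944652 = 2944656; √2944656 = 1716.
q = (−2 + 1716)/2 = 857, and p = q + 2 = 859.
Check: 857 · 859 = 736163.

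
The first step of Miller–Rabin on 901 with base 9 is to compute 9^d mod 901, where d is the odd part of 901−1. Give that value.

859

901 − 1 = 900 = 2^2 · 225, so d = 225.
9^1 ≡ 9 (mod 901)
9^2 ≡ 9^2 = 81 ≡ 81 (mod 901)
9^4 ≡ 81^2 = 6561 ≡ 254 (mod 901)
9^8 ≡ 254^2 = 64516 ≡ 545 (mod 901)
9^16 ≡ 545^2 = 297025 ≡ 596 (mod 901)
9^32 ≡ 596^2 = 355216 ≡ 222 (mod 901)
9^64 ≡ 222^2 = 49284 ≡ 630 (mod 901)
9^128 ≡ 630^2 = 396900 ≡ 460 (mod 901)
225 = 128 + 64 + 32 + 1 in binary powers of 2.
So 9^225 ≡ 460 · 630 · 222 · 9 ≡ 859 (mod 901).
Squaring chain: 859 → 863; never reaches −1, so base 9 is a Miller–Rabin witness that 901 is composite.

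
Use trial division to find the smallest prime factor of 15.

3

15 is odd.
Digit sum 6, divisible by 3.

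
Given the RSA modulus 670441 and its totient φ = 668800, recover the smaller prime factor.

φ(n) = (p−1)(q−1) = n − (p+q) + 1, so p + q = 670441 − 668800 + 1 = 1642.
p and q are the roots of t² − 1642t + 670441 = 0.
Discriminant: 1642² − 4·670441 = 2696164 − 2681764 = 14400; √14400 = 120.
q = (1642 − 120)/2 = 761, p = (1642 + 120)/2 = 881.
Check: 761 · 881 = 670441.

761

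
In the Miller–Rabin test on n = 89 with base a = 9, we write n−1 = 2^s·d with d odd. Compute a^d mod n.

89 − 1 = 88 = 2^3 · 11, so d = 11.
9^1 ≡ 9 (mod 89)
9^2 ≡ 9^2 = 81 ≡ 81 (mod 89)
9^4 ≡ 81^2 = 6561 ≡ 64 (mod 89)
9^8 ≡ 64^2 = 4096 ≡ 2 (mod 89)
11 = 8 + 2 + 1 in binary powers of 2.
So 9^11 ≡ 2 · 81 · 9 ≡ 34 (mod 89).
Squaring chain: 34 → 88 → 1; reaches −1, so base 9 does not prove 89 composite.

34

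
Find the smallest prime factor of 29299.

83

29299 is odd.
Digit sum 31, not divisible by 3.
Ends in 9: not divisible by 5.
7: 29299 = 7·4185 + 4
11: 29299 = 11·2663 + 6
13: 29299 = 13·2253 + 10
17: 29299 = 17·1723 + 8
19: 29299 = 19·1542 + 1
23: 29299 = 23·1273 + 20
29: 29299 = 29·1010 + 9
31: 29299 = 31·945 + 4
37: 29299 = 37·791 + 32
41: 29299 = 41·714 + 25
43: 29299 = 43·681 + 16
47: 29299 = 47·623 + 18
53: 29299 = 53·552 + 43
59: 29299 = 59·496 + 35
61: 29299 = 61·480 + 19
67: 29299 = 67·437 + 20
71: 29299 = 71·412 + 47
73: 29299 = 73·401 + 26
79: 29299 = 79·370 + 69
83: 29299 = 83·353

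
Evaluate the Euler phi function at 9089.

Factor: 9089 = 61 · 149.
φ(9089) = (61−1) · (149−1) = 60 · 148 = 8880.

8880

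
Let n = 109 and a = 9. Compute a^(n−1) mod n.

1

9^1 ≡ 9 (mod 109)
9^2 ≡ 9^2 = 81 ≡ 81 (mod 109)
9^4 ≡ 81^2 = 6561 ≡ 21 (mod 109)
9^8 ≡ 21^2 = 441 ≡ 5 (mod 109)
9^16 ≡ 5^2 = 25 ≡ 25 (mod 109)
9^32 ≡ 25^2 = 625 ≡ 80 (mod 109)
9^64 ≡ 80^2 = 6400 ≡ 78 (mod 109)
108 = 64 + 32 + 8 + 4 in binary powers of 2.
So 9^108 ≡ 78 · 80 · 5 · 21 ≡ 1 (mod 109).
Since the result is 1, base 9 gives no evidence that 109 is composite.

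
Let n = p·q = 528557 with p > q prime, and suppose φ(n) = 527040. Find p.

φ(n) = (p−1)(q−1) = n − (p+q) + 1, so p + q = 528557 − 527040 + 1 = 1518.
p and q are the roots of t² − 1518t + 528557 = 0.
Discriminant: 1518² − 4·528557 = 2304324 − 2114228 = 190096; √190096 = 436.
q = (1518 − 436)/2 = 541, p = (1518 + 436)/2 = 977.
Check: 541 · 977 = 528557.

977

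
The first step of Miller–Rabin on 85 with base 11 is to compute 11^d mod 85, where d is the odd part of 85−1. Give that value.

85 − 1 = 84 = 2^2 · 21, so d = 21.
11^1 ≡ 11 (mod 85)
11^2 ≡ 11^2 = 121 ≡ 36 (mod 85)
11^4 ≡ 36^2 = 1296 ≡ 21 (mod 85)
11^8 ≡ 21^2 = 441 ≡ 16 (mod 85)
11^16 ≡ 16^2 = 256 ≡ 1 (mod 85)
21 = 16 + 4 + 1 in binary powers of 2.
So 11^21 ≡ 1 · 21 · 11 ≡ 61 (mod 85).
Squaring chain: 61 → 66; never reaches −1, so base 11 is a Miller–Rabin witness that 85 is composite.

61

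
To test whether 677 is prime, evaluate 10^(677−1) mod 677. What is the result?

10^1 ≡ 10 (mod 677)
10^2 ≡ 10^2 = 100 ≡ 100 (mod 677)
10^4 ≡ 100^2 = 10000 ≡ 522 (mod 677)
10^8 ≡ 522^2 = 272484 ≡ 330 (mod 677)
10^16 ≡ 330^2 = 108900 ≡ 580 (mod 677)
10^32 ≡ 580^2 = 336400 ≡ 608 (mod 677)
10^64 ≡ 608^2 = 369664 ≡ 22 (mod 677)
10^128 ≡ 22^2 = 484 ≡ 484 (mod 677)
10^256 ≡ 484^2 = 234256 ≡ 14 (mod 677)
10^512 ≡ 14^2 = 196 ≡ 196 (mod 677)
676 = 512 + 128 + 32 + 4 in binary powers of 2.
So 10^676 ≡ 196 · 484 · 608 · 522 ≡ 1 (mod 677).
Since the result is 1, base 10 gives no evidence that 677 is composite.

1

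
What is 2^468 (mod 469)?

2^1 ≡ 2 (mod 469)
2^2 ≡ 2^2 = 4 ≡ 4 (mod 469)
2^4 ≡ 4^2 = 16 ≡ 16 (mod 469)
2^8 ≡ 16^2 = 256 ≡ 256 (mod 469)
2^16 ≡ 256^2 = 65536 ≡ 345 (mod 469)
2^32 ≡ 345^2 = 119025 ≡ 368 (mod 469)
2^64 ≡ 368^2 = 135424 ≡ 352 (mod 469)
2^128 ≡ 352^2 = 123904 ≡ 88 (mod 469)
2^256 ≡ 88^2 = 7744 ≡ 240 (mod 469)
468 = 256 + 128 + 64 + 16 + 4 in binary powers of 2.
So 2^468 ≡ 240 · 88 · 352 · 345 · 16 ≡ 64 (mod 469).
Since 64 ≠ 1, base 2 is a Fermat witness: 469 is composite.

64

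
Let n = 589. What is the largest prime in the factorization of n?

589 = 19 · 31
31 is prime.
So 589 = 19 · 31; the largest prime factor is 31.

31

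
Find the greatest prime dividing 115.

115 = 5 · 23
23 is prime.
So 115 = 5 · 23; the largest prime factor is 23.

23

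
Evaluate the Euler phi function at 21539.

17280

Factor: 21539 = 7 · 17 · 181.
φ(21539) = (7−1) · (17−1) · (181−1) = 6 · 16 · 180 = 17280.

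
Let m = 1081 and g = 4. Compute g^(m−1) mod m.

4^1 ≡ 4 (mod 1081)
4^2 ≡ 4^2 = 16 ≡ 16 (mod 1081)
4^4 ≡ 16^2 = 256 ≡ 256 (mod 1081)
4^8 ≡ 256^2 = 65536 ≡ 676 (mod 1081)
4^16 ≡ 676^2 = 456976 ≡ 794 (mod 1081)
4^32 ≡ 794^2 = 630436 ≡ 213 (mod 1081)
4^64 ≡ 213^2 = 45369 ≡ 1048 (mod 1081)
4^128 ≡ 1048^2 = 1098304 ≡ 8 (mod 1081)
4^256 ≡ 8^2 = 64 ≡ 64 (mod 1081)
4^512 ≡ 64^2 = 4096 ≡ 853 (mod 1081)
4^1024 ≡ 853^2 = 727609 ≡ 96 (mod 1081)
1080 = 1024 + 32 + 16 + 8 in binary powers of 2.
So 4^1080 ≡ 96 · 213 · 794 · 676 ≡ 200 (mod 1081).
Since 200 ≠ 1, base 4 is a Fermat witness: 1081 is composite.

200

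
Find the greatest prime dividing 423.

423 = 3 · 141
141 = 3 · 47
47 is prime.
So 423 = 3^2 · 47; the largest prime factor is 47.

47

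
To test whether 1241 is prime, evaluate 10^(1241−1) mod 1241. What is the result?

10^1 ≡ 10 (mod 1241)
10^2 ≡ 10^2 = 100 ≡ 100 (mod 1241)
10^4 ≡ 100^2 = 10000 ≡ 72 (mod 1241)
10^8 ≡ 72^2 = 5184 ≡ 220 (mod 1241)
10^16 ≡ 220^2 = 48400 ≡ 1 (mod 1241)
10^32 ≡ 1^2 = 1 ≡ 1 (mod 1241)
10^64 ≡ 1^2 = 1 ≡ 1 (mod 1241)
10^128 ≡ 1^2 = 1 ≡ 1 (mod 1241)
10^256 ≡ 1^2 = 1 ≡ 1 (mod 1241)
10^512 ≡ 1^2 = 1 ≡ 1 (mod 1241)
10^1024 ≡ 1^2 = 1 ≡ 1 (mod 1241)
1240 = 1024 + 128 + 64 + 16 + 8 in binary powers of 2.
So 10^1240 ≡ 1 · 1 · 1 · 1 · 220 ≡ 220 (mod 1241).
Since 220 ≠ 1, base 10 is a Fermat witness: 1241 is composite.

220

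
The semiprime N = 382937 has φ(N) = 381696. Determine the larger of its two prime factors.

673

φ(n) = (p−1)(q−1) = n − (p+q) + 1, so p + q = 382937 − 381696 + 1 = 1242.
p and q are the roots of t² − 1242t + 382937 = 0.
Discriminant: 1242² − 4·382937 = 1542564 − 1531748 = 10816; √10816 = 104.
q = (1242 − 104)/2 = 569, p = (1242 + 104)/2 = 673.
Check: 569 · 673 = 382937.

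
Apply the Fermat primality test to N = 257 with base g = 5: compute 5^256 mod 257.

1

5^1 ≡ 5 (mod 257)
5^2 ≡ 5^2 = 25 ≡ 25 (mod 257)
5^4 ≡ 25^2 = 625 ≡ 111 (mod 257)
5^8 ≡ 111^2 = 12321 ≡ 242 (mod 257)
5^16 ≡ 242^2 = 58564 ≡ 225 (mod 257)
5^32 ≡ 225^2 = 50625 ≡ 253 (mod 257)
5^64 ≡ 253^2 = 64009 ≡ 16 (mod 257)
5^128 ≡ 16^2 = 256 ≡ 256 (mod 257)
5^256 ≡ 256^2 = 65536 ≡ 1 (mod 257)
256 = 256 in binary powers of 2.
So 5^256 ≡ 1 ≡ 1 (mod 257).
Since the result is 1, base 5 gives no evidence that 257 is composite.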